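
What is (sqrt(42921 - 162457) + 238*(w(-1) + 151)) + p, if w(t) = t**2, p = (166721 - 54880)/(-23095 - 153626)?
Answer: 6392947055/176721 + 4*I*sqrt(7471) ≈ 36175.0 + 345.74*I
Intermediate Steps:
p = -111841/176721 (p = 111841/(-176721) = 111841*(-1/176721) = -111841/176721 ≈ -0.63287)
(sqrt(42921 - 162457) + 238*(w(-1) + 151)) + p = (sqrt(42921 - 162457) + 238*((-1)**2 + 151)) - 111841/176721 = (sqrt(-119536) + 238*(1 + 151)) - 111841/176721 = (4*I*sqrt(7471) + 238*152) - 111841/176721 = (4*I*sqrt(7471) + 36176) - 111841/176721 = (36176 + 4*I*sqrt(7471)) - 111841/176721 = 6392947055/176721 + 4*I*sqrt(7471)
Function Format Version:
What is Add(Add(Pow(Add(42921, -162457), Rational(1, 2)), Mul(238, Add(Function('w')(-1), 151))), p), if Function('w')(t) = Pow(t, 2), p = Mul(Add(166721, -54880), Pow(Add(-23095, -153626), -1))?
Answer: Add(Rational(6392947055, 176721), Mul(4, I, Pow(7471, Rational(1, 2)))) ≈ Add(36175., Mul(345.74, I))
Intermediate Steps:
p = Rational(-111841, 176721) (p = Mul(111841, Pow(-176721, -1)) = Mul(111841, Rational(-1, 176721)) = Rational(-111841, 176721) ≈ -0.63287)
Add(Add(Pow(Add(42921, -162457), Rational(1, 2)), Mul(238, Add(Function('w')(-1), 151))), p) = Add(Add(Pow(Add(42921, -162457), Rational(1, 2)), Mul(238, Add(Pow(-1, 2), 151))), Rational(-111841, 176721)) = Add(Add(Pow(-119536, Rational(1, 2)), Mul(238, Add(1, 151))), Rational(-111841, 176721)) = Add(Add(Mul(4, I, Pow(7471, Rational(1, 2))), Mul(238, 152)), Rational(-111841, 176721)) = Add(Add(Mul(4, I, Pow(7471, Rational(1, 2))), 36176), Rational(-111841, 176721)) = Add(Add(36176, Mul(4, I, Pow(7471, Rational(1, 2)))), Rational(-111841, 176721)) = Add(Rational(6392947055, 176721), Mul(4, I, Pow(7471, Rational(1, 2))))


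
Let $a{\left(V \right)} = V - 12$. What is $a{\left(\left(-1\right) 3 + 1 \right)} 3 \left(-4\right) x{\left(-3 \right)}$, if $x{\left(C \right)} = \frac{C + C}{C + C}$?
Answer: $168$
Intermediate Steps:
$x{\left(C \right)} = 1$ ($x{\left(C \right)} = \frac{2 C}{2 C} = 2 C \frac{1}{2 C} = 1$)
$a{\left(V \right)} = -12 + V$ ($a{\left(V \right)} = V - 12 = -12 + V$)
$a{\left(\left(-1\right) 3 + 1 \right)} 3 \left(-4\right) x{\left(-3 \right)} = \left(-12 + \left(\left(-1\right) 3 + 1\right)\right) 3 \left(-4\right) 1 = \left(-12 + \left(-3 + 1\right)\right) \left(\left(-12\right) 1\right) = \left(-12 - 2\right) \left(-12\right) = \left(-14\right) \left(-12\right) = 168$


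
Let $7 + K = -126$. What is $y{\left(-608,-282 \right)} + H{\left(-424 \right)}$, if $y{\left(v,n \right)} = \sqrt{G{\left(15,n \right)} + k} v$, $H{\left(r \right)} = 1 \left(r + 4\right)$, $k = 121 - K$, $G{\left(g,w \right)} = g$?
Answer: $-420 - 608 \sqrt{269} \approx -10392.0$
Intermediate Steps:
$K = -133$ ($K = -7 - 126 = -133$)
$k = 254$ ($k = 121 - -133 = 121 + 133 = 254$)
$H{\left(r \right)} = 4 + r$ ($H{\left(r \right)} = 1 \left(4 + r\right) = 4 + r$)
$y{\left(v,n \right)} = v \sqrt{269}$ ($y{\left(v,n \right)} = \sqrt{15 + 254} v = \sqrt{269} v = v \sqrt{269}$)
$y{\left(-608,-282 \right)} + H{\left(-424 \right)} = - 608 \sqrt{269} + \left(4 - 424\right) = - 608 \sqrt{269} - 420 = -420 - 608 \sqrt{269}$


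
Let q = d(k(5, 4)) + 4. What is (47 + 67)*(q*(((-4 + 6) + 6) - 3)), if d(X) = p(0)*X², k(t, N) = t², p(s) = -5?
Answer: -1778970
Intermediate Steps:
d(X) = -5*X²
q = -3121 (q = -5*(5²)² + 4 = -5*25² + 4 = -5*625 + 4 = -3125 + 4 = -3121)
(47 + 67)*(q*(((-4 + 6) + 6) - 3)) = (47 + 67)*(-3121*(((-4 + 6) + 6) - 3)) = 114*(-3121*((2 + 6) - 3)) = 114*(-3121*(8 - 3)) = 114*(-3121*5) = 114*(-15605) = -1778970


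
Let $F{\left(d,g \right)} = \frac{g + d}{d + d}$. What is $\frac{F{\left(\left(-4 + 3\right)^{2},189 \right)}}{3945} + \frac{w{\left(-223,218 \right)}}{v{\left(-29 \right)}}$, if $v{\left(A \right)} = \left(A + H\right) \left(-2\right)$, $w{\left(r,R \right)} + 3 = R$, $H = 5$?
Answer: $\frac{56849}{12624} \approx 4.5033$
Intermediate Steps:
$w{\left(r,R \right)} = -3 + R$
$v{\left(A \right)} = -10 - 2 A$ ($v{\left(A \right)} = \left(A + 5\right) \left(-2\right) = \left(5 + A\right) \left(-2\right) = -10 - 2 A$)
$F{\left(d,g \right)} = \frac{d + g}{2 d}$
$\frac{F{\left(\left(-4 + 3\right)^{2},189 \right)}}{3945} + \frac{w{\left(-223,218 \right)}}{v{\left(-29 \right)}} = \frac{\frac{1}{2} \frac{1}{\left(-4 + 3\right)^{2}} \left(\left(-4 + 3\right)^{2} + 189\right)}{3945} + \frac{-3 + 218}{-10 - -58} = \frac{\left(-1\right)^{2} + 189}{2 \left(-1\right)^{2}} \cdot \frac{1}{3945} + \frac{215}{-10 + 58} = \frac{1 + 189}{2 \cdot 1} \cdot \frac{1}{3945} + \frac{215}{48} = \frac{1}{2} \cdot 1 \cdot 190 \cdot \frac{1}{3945} + 215 \cdot \frac{1}{48} = 95 \cdot \frac{1}{3945} + \frac{215}{48} = \frac{19}{789} + \frac{215}{48} = \frac{56849}{12624}$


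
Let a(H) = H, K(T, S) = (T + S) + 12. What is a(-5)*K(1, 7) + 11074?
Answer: 10974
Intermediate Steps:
K(T, S) = 12 + S + T (K(T, S) = (S + T) + 12 = 12 + S + T)
a(-5)*K(1, 7) + 11074 = -5*(12 + 7 + 1) + 11074 = -5*20 + 11074 = -100 + 11074 = 10974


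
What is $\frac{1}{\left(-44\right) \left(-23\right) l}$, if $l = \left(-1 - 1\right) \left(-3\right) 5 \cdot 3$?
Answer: $\frac{1}{91080} \approx 1.0979 \cdot 10^{-5}$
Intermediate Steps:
$l = 90$ ($l = - 2 \left(\left(-15\right) 3\right) = \left(-2\right) \left(-45\right) = 90$)
$\frac{1}{\left(-44\right) \left(-23\right) l} = \frac{1}{\left(-44\right) \left(-23\right) 90} = \frac{1}{1012 \cdot 90} = \frac{1}{91080}$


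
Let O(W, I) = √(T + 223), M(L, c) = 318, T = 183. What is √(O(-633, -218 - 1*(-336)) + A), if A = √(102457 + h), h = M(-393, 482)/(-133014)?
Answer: √(44338*√12588495837855 + 491464561*√406)/22169 ≈ 18.446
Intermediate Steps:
h = -53/22169 (h = 318/(-133014) = 318*(-1/133014) = -53/22169 ≈ -0.0023907)
O(W, I) = √406 (O(W, I) = √(183 + 223) = √406)
A = 2*√12588495837855/22169 (A = √(102457 - 53/22169) = √(2271369180/22169) = 2*√12588495837855/22169 ≈ 320.09)
√(O(-633, -218 - 1*(-336)) + A) = √(√406 + 2*√12588495837855/22169)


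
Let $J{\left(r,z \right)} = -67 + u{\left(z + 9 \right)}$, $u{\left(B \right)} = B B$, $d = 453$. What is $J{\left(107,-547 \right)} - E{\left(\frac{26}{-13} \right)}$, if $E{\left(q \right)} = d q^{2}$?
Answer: $287565$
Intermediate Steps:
$u{\left(B \right)} = B^{2}$
$E{\left(q \right)} = 453 q^{2}$
$J{\left(r,z \right)} = -67 + \left(9 + z\right)^{2}$ ($J{\left(r,z \right)} = -67 + \left(z + 9\right)^{2} = -67 + \left(9 + z\right)^{2}$)
$J{\left(107,-547 \right)} - E{\left(\frac{26}{-13} \right)} = \left(-67 + \left(9 - 547\right)^{2}\right) - 453 \left(\frac{26}{-13}\right)^{2} = \left(-67 + \left(-538\right)^{2}\right) - 453 \left(26 \left(- \frac{1}{13}\right)\right)^{2} = \left(-67 + 289444\right) - 453 \left(-2\right)^{2} = 289377 - 453 \cdot 4 = 289377 - 1812 = 287565$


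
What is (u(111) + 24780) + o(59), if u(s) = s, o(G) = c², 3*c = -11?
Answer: 224140/9 ≈ 24904.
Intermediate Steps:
c = -11/3 (c = (⅓)*(-11) = -11/3 ≈ -3.6667)
o(G) = 121/9 (o(G) = (-11/3)² = 121/9)
(u(111) + 24780) + o(59) = (111 + 24780) + 121/9 = 24891 + 121/9 = 224140/9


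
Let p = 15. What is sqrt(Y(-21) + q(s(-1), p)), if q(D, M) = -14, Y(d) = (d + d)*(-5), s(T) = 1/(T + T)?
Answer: 14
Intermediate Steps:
s(T) = 1/(2*T)
Y(d) = -10*d (Y(d) = (2*d)*(-5) = -10*d)
sqrt(Y(-21) + q(s(-1), p)) = sqrt(-10*(-21) - 14) = sqrt(210 - 14) = sqrt(196) = 14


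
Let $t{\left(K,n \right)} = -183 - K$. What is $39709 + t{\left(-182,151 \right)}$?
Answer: $39708$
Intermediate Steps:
$39709 + t{\left(-182,151 \right)} = 39709 - 1 = 39708$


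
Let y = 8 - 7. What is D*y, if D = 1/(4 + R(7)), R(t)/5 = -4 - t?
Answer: -1/51 ≈ -0.019608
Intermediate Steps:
R(t) = -20 - 5*t (R(t) = 5*(-4 - t) = -20 - 5*t)
D = -1/51 (D = 1/(4 + (-20 - 5*7)) = 1/(4 + (-20 - 35)) = 1/(4 - 55) = 1/(-51) = -1/51 ≈ -0.019608)
y = 1
D*y = -1/51*1 = -1/51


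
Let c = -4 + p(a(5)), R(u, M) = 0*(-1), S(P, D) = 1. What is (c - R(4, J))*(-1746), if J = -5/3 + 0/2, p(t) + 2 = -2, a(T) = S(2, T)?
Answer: 13968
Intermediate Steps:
a(T) = 1
p(t) = -4 (p(t) = -2 - 2 = -4)
J = -5/3 (J = -5*⅓ + 0*(½) = -5/3 + 0 = -5/3 ≈ -1.6667)
R(u, M) = 0
c = -8 (c = -4 - 4 = -8)
(c - R(4, J))*(-1746) = (-8 - 1*0)*(-1746) = (-8 + 0)*(-1746) = -8*(-1746) = 13968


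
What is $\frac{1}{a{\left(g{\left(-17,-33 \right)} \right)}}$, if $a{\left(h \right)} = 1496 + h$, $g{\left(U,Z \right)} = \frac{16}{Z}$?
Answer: $\frac{33}{49352} \approx 0.00066867$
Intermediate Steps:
$\frac{1}{a{\left(g{\left(-17,-33 \right)} \right)}} = \frac{1}{1496 + \frac{16}{-33}} = \frac{1}{1496 + 16 \left(- \frac{1}{33}\right)} = \frac{1}{1496 - \frac{16}{33}} = \frac{1}{\frac{49352}{33}} = \frac{33}{49352}$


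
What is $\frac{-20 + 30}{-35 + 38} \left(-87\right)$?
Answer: $-290$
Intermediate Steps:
$\frac{-20 + 30}{-35 + 38} \left(-87\right) = \frac{10}{3} \left(-87\right) = -290$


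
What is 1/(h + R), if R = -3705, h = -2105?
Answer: -1/5810 ≈ -0.00017212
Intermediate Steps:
1/(h + R) = 1/(-2105 - 3705) = 1/(-5810) = -1/5810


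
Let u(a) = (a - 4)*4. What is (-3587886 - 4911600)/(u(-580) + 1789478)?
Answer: -1416581/297857 ≈ -4.7559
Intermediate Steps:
u(a) = -16 + 4*a (u(a) = (-4 + a)*4 = -16 + 4*a)
(-3587886 - 4911600)/(u(-580) + 1789478) = (-3587886 - 4911600)/((-16 + 4*(-580)) + 1789478) = -8499486/((-16 - 2320) + 1789478) = -8499486/(-2336 + 1789478) = -8499486/1787142 = -8499486*1/1787142 = -1416581/297857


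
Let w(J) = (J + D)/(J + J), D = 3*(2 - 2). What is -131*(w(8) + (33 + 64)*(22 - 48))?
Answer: 660633/2 ≈ 3.3032e+5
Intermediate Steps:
D = 0 (D = 3*0 = 0)
w(J) = 1/2 (w(J) = (J + 0)/(J + J) = J/((2*J)) = J*(1/(2*J)) = 1/2)
-131*(w(8) + (33 + 64)*(22 - 48)) = -131*(1/2 + (33 + 64)*(22 - 48)) = -131*(1/2 + 97*(-26)) = -131*(1/2 - 2522) = -131*(-5043/2) = 660633/2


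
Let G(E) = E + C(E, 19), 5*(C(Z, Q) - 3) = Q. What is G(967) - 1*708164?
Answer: -3535951/5 ≈ -7.0719e+5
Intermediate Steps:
C(Z, Q) = 3 + Q/5
G(E) = 34/5 + E (G(E) = E + (3 + (1/5)*19) = E + (3 + 19/5) = E + 34/5 = 34/5 + E)
G(967) - 1*708164 = (34/5 + 967) - 1*708164 = 4869/5 - 708164 = -3535951/5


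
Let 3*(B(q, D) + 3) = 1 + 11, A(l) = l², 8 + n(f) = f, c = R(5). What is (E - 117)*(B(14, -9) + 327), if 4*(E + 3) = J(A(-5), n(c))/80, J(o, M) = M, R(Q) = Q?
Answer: -1574523/40 ≈ -39363.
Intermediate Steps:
c = 5
n(f) = -8 + f
B(q, D) = 1 (B(q, D) = -3 + (1 + 11)/3 = -3 + (⅓)*12 = -3 + 4 = 1)
E = -963/320 (E = -3 + ((-8 + 5)/80)/4 = -3 + (-3*1/80)/4 = -3 + (¼)*(-3/80) = -3 - 3/320 = -963/320 ≈ -3.0094)
(E - 117)*(B(14, -9) + 327) = (-963/320 - 117)*(1 + 327) = -38403/320*328 = -1574523/40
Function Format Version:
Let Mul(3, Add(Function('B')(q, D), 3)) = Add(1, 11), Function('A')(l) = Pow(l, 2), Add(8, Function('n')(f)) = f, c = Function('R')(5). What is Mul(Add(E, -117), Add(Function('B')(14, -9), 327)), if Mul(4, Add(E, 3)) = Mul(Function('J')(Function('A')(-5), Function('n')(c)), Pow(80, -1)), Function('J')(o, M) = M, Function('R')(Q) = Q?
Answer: Rational(-1574523, 40) ≈ -39363.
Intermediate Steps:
c = 5
Function('n')(f) = Add(-8, f)
Function('B')(q, D) = 1 (Function('B')(q, D) = Add(-3, Mul(Rational(1, 3), Add(1, 11))) = Add(-3, Mul(Rational(1, 3), 12)) = Add(-3, 4) = 1)
E = Rational(-963, 320) (E = Add(-3, Mul(Rational(1, 4), Mul(Add(-8, 5), Pow(80, -1)))) = Add(-3, Mul(Rational(1, 4), Mul(-3, Rational(1, 80)))) = Add(-3, Mul(Rational(1, 4), Rational(-3, 80))) = Add(-3, Rational(-3, 320)) = Rational(-963, 320) ≈ -3.0094)
Mul(Add(E, -117), Add(Function('B')(14, -9), 327)) = Mul(Add(Rational(-963, 320), -117), Add(1, 327)) = Mul(Rational(-38403, 320), 328) = Rational(-1574523, 40)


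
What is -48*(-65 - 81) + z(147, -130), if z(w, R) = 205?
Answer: 7213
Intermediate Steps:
-48*(-65 - 81) + z(147, -130) = -48*(-65 - 81) + 205 = -48*(-146) + 205 = 7008 + 205 = 7213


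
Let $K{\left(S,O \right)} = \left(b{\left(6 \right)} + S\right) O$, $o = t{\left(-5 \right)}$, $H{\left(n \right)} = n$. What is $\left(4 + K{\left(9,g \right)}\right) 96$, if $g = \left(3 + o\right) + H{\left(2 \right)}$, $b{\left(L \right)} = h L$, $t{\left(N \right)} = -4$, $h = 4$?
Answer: $3552$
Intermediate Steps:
$b{\left(L \right)} = 4 L$
$o = -4$
$g = 1$ ($g = \left(3 - 4\right) + 2 = -1 + 2 = 1$)
$K{\left(S,O \right)} = O \left(24 + S\right)$ ($K{\left(S,O \right)} = \left(4 \cdot 6 + S\right) O = \left(24 + S\right) O = O \left(24 + S\right)$)
$\left(4 + K{\left(9,g \right)}\right) 96 = \left(4 + 1 \left(24 + 9\right)\right) 96 = \left(4 + 1 \cdot 33\right) 96 = \left(4 + 33\right) 96 = 37 \cdot 96 = 3552$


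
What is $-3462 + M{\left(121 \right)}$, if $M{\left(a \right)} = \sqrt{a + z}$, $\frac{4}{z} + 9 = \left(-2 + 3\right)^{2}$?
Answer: $-3462 + \frac{\sqrt{482}}{2} \approx -3451.0$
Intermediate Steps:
$z = - \frac{1}{2}$ ($z = \frac{4}{-9 + \left(-2 + 3\right)^{2}} = \frac{4}{-9 + 1^{2}} = \frac{4}{-9 + 1} = \frac{4}{-8} = 4 \left(- \frac{1}{8}\right) = - \frac{1}{2} \approx -0.5$)
$M{\left(a \right)} = \sqrt{- \frac{1}{2} + a}$ ($M{\left(a \right)} = \sqrt{a - \frac{1}{2}} = \sqrt{- \frac{1}{2} + a}$)
$-3462 + M{\left(121 \right)} = -3462 + \frac{\sqrt{-2 + 4 \cdot 121}}{2} = -3462 + \frac{\sqrt{-2 + 484}}{2} = -3462 + \frac{\sqrt{482}}{2}$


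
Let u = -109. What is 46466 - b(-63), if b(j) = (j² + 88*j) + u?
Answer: 48150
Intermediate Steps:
b(j) = -109 + j² + 88*j (b(j) = (j² + 88*j) - 109 = -109 + j² + 88*j)
46466 - b(-63) = 46466 - (-109 + (-63)² + 88*(-63)) = 46466 - (-109 + 3969 - 5544) = 46466 - 1*(-1684) = 46466 + 1684 = 48150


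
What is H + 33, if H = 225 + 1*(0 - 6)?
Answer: 252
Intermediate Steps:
H = 219 (H = 225 + 1*(-6) = 225 - 6 = 219)
H + 33 = 219 + 33 = 252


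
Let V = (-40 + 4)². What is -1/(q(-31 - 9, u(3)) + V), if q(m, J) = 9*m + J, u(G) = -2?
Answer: -1/934 ≈ -0.0010707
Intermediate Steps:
q(m, J) = J + 9*m
V = 1296 (V = (-36)² = 1296)
-1/(q(-31 - 9, u(3)) + V) = -1/((-2 + 9*(-31 - 9)) + 1296) = -1/((-2 + 9*(-40)) + 1296) = -1/((-2 - 360) + 1296) = -1/(-362 + 1296) = -1/934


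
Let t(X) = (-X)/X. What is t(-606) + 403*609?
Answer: 245426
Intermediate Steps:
t(X) = -1
t(-606) + 403*609 = -1 + 403*609 = -1 + 245427 = 245426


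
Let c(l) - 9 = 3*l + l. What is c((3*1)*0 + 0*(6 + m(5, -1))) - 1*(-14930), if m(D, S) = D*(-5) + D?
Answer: 14939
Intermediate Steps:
m(D, S) = -4*D (m(D, S) = -5*D + D = -4*D)
c(l) = 9 + 4*l (c(l) = 9 + (3*l + l) = 9 + 4*l)
c((3*1)*0 + 0*(6 + m(5, -1))) - 1*(-14930) = (9 + 4*((3*1)*0 + 0*(6 - 4*5))) - 1*(-14930) = (9 + 4*(3*0 + 0*(6 - 20))) + 14930 = (9 + 4*(0 + 0*(-14))) + 14930 = (9 + 4*(0 + 0)) + 14930 = (9 + 4*0) + 14930 = (9 + 0) + 14930 = 9 + 14930 = 14939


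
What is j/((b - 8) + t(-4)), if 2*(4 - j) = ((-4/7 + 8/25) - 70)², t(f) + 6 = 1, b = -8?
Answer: 75448718/643125 ≈ 117.32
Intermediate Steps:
t(f) = -5 (t(f) = -6 + 1 = -5)
j = -75448718/30625 (j = 4 - ((-4/7 + 8/25) - 70)²/2 = 4 - (-44/175 - 70)²/2 = 4 - (-12294/175)²/2 = 4 - ½*151142436/30625 = 4 - 75571218/30625 = -75448718/30625 ≈ -2463.6)
j/((b - 8) + t(-4)) = -75448718/30625/((-8 - 8) - 5) = -75448718/30625/(-16 - 5) = -75448718/30625/(-21) = -1/21*(-75448718/30625) = 75448718/643125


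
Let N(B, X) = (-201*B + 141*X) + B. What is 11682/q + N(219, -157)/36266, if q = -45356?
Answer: -426787248/205610087 ≈ -2.0757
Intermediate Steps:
N(B, X) = -200*B + 141*X
11682/q + N(219, -157)/36266 = 11682/(-45356) + (-200*219 + 141*(-157))/36266 = 11682*(-1/45356) + (-43800 - 22137)*(1/36266) = -5841/22678 - 65937*1/36266 = -5841/22678 - 65937/36266 = -426787248/205610087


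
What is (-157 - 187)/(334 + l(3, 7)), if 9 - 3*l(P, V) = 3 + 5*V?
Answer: -1032/973 ≈ -1.0606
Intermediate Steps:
l(P, V) = 2 - 5*V/3 (l(P, V) = 3 - (3 + 5*V)/3 = 3 + (-1 - 5*V/3) = 2 - 5*V/3)
(-157 - 187)/(334 + l(3, 7)) = (-157 - 187)/(334 + (2 - 5/3*7)) = -344/(334 + (2 - 35/3)) = -344/(334 - 29/3) = -344/973/3 = -344*3/973 = -1032/973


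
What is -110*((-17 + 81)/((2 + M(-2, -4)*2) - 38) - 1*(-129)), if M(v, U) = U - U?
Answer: -125950/9 ≈ -13994.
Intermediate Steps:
M(v, U) = 0
-110*((-17 + 81)/((2 + M(-2, -4)*2) - 38) - 1*(-129)) = -110*((-17 + 81)/((2 + 0*2) - 38) - 1*(-129)) = -110*(64/((2 + 0) - 38) + 129) = -110*(64/(2 - 38) + 129) = -110*(64/(-36) + 129) = -110*(64*(-1/36) + 129) = -110*(-16/9 + 129) = -110*1145/9 = -125950/9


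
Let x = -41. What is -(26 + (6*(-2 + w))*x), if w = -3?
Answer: -1256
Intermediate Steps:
-(26 + (6*(-2 + w))*x) = -(26 + (6*(-2 - 3))*(-41)) = -(26 + (6*(-5))*(-41)) = -(26 - 30*(-41)) = -(26 + 1230) = -1*1256 = -1256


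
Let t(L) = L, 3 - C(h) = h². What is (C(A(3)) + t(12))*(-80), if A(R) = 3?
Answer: -480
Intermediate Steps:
C(h) = 3 - h²
(C(A(3)) + t(12))*(-80) = ((3 - 1*3²) + 12)*(-80) = ((3 - 1*9) + 12)*(-80) = ((3 - 9) + 12)*(-80) = (-6 + 12)*(-80) = 6*(-80) = -480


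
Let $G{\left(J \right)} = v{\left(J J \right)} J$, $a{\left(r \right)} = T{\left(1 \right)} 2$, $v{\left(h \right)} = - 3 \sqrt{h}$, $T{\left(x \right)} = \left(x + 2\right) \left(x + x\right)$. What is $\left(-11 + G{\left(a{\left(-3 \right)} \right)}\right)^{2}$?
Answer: $196249$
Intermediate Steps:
$T{\left(x \right)} = 2 x \left(2 + x\right)$ ($T{\left(x \right)} = \left(2 + x\right) 2 x = 2 x \left(2 + x\right)$)
$a{\left(r \right)} = 12$ ($a{\left(r \right)} = 2 \cdot 1 \left(2 + 1\right) 2 = 2 \cdot 1 \cdot 3 \cdot 2 = 6 \cdot 2 = 12$)
$G{\left(J \right)} = - 3 J \sqrt{J^{2}}$ ($G{\left(J \right)} = - 3 \sqrt{J J} J = - 3 \sqrt{J^{2}} J = - 3 J \sqrt{J^{2}}$)
$\left(-11 + G{\left(a{\left(-3 \right)} \right)}\right)^{2} = \left(-11 - 36 \sqrt{12^{2}}\right)^{2} = \left(-11 - 36 \sqrt{144}\right)^{2} = \left(-11 - 36 \cdot 12\right)^{2} = \left(-11 - 432\right)^{2} = \left(-443\right)^{2} = 196249$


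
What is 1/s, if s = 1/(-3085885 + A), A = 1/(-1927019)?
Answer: -5946559026816/1927019 ≈ -3.0859e+6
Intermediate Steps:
A = -1/1927019 ≈ -5.1894e-7
s = -1927019/5946559026816 (s = 1/(-3085885 - 1/1927019) = 1/(-5946559026816/1927019) = -1927019/5946559026816 ≈ -3.2406e-7)
1/s = 1/(-1927019/5946559026816) = -5946559026816/1927019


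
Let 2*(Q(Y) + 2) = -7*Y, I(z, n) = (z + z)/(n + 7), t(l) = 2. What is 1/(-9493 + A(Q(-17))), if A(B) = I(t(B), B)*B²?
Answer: -129/1198147 ≈ -0.00010767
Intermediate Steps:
I(z, n) = 2*z/(7 + n) (I(z, n) = (2*z)/(7 + n) = 2*z/(7 + n))
Q(Y) = -2 - 7*Y/2 (Q(Y) = -2 + (-7*Y)/2 = -2 - 7*Y/2)
A(B) = 4*B²/(7 + B) (A(B) = (2*2/(7 + B))*B² = (4/(7 + B))*B² = 4*B²/(7 + B))
1/(-9493 + A(Q(-17))) = 1/(-9493 + 4*(-2 - 7/2*(-17))²/(7 + (-2 - 7/2*(-17)))) = 1/(-9493 + 4*(-2 + 119/2)²/(7 + (-2 + 119/2))) = 1/(-9493 + 4*(115/2)²/(7 + 115/2)) = 1/(-9493 + 4*(13225/4)/(129/2)) = 1/(-9493 + 4*(13225/4)*(2/129)) = 1/(-9493 + 26450/129) = 1/(-1198147/129) = -129/1198147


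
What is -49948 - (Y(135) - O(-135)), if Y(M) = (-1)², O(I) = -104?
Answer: -50053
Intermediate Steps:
Y(M) = 1
-49948 - (Y(135) - O(-135)) = -49948 - (1 - 1*(-104)) = -49948 - (1 + 104) = -49948 - 1*105 = -49948 - 105 = -50053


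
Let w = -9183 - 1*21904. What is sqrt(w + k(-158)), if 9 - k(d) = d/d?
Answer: I*sqrt(31079) ≈ 176.29*I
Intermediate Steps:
w = -31087 (w = -9183 - 21904 = -31087)
k(d) = 8 (k(d) = 9 - d/d = 9 - 1*1 = 9 - 1 = 8)
sqrt(w + k(-158)) = sqrt(-31087 + 8) = sqrt(-31079) = I*sqrt(31079)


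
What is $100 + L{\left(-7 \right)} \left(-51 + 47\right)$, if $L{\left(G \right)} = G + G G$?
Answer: $-68$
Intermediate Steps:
$L{\left(G \right)} = G + G^{2}$
$100 + L{\left(-7 \right)} \left(-51 + 47\right) = 100 + - 7 \left(1 - 7\right) \left(-51 + 47\right) = 100 + \left(-7\right) \left(-6\right) \left(-4\right) = 100 + 42 \left(-4\right) = 100 - 168 = -68$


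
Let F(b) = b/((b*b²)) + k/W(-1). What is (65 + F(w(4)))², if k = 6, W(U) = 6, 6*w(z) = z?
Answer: 74529/16 ≈ 4658.1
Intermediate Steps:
w(z) = z/6
F(b) = 1 + b⁻² (F(b) = b/((b*b²)) + 6/6 = b/(b³) + 6*(⅙) = b/b³ + 1 = b⁻² + 1 = 1 + b⁻²)
(65 + F(w(4)))² = (65 + (1 + ((⅙)*4)⁻²))² = (65 + (1 + (⅔)⁻²))² = (65 + (1 + 9/4))² = (65 + 13/4)² = (273/4)² = 74529/16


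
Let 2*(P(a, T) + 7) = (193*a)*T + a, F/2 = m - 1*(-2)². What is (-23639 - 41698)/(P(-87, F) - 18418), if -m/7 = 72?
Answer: -130674/17022719 ≈ -0.0076764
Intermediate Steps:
m = -504 (m = -7*72 = -504)
F = -1016 (F = 2*(-504 - 1*(-2)²) = 2*(-504 - 1*4) = 2*(-504 - 4) = 2*(-508) = -1016)
P(a, T) = -7 + a/2 + 193*T*a/2 (P(a, T) = -7 + ((193*a)*T + a)/2 = -7 + (193*T*a + a)/2 = -7 + (a + 193*T*a)/2 = -7 + (a/2 + 193*T*a/2) = -7 + a/2 + 193*T*a/2)
(-23639 - 41698)/(P(-87, F) - 18418) = (-23639 - 41698)/((-7 + (½)*(-87) + (193/2)*(-1016)*(-87)) - 18418) = -65337/((-7 - 87/2 + 8529828) - 18418) = -65337/(17059555/2 - 18418) = -65337/17022719/2 = -65337*2/17022719 = -130674/17022719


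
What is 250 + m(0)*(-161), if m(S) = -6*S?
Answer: 250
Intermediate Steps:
250 + m(0)*(-161) = 250 - 6*0*(-161) = 250 + 0*(-161) = 250 + 0 = 250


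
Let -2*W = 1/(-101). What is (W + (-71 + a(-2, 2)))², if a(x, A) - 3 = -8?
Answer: 235653201/40804 ≈ 5775.3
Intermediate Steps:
a(x, A) = -5 (a(x, A) = 3 - 8 = -5)
W = 1/202 (W = -½/(-101) = -½*(-1/101) = 1/202 ≈ 0.0049505)
(W + (-71 + a(-2, 2)))² = (1/202 + (-71 - 5))² = (1/202 - 76)² = (-15351/202)² = 235653201/40804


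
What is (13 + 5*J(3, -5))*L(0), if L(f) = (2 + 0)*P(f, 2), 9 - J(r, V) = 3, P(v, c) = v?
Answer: 0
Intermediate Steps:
J(r, V) = 6 (J(r, V) = 9 - 1*3 = 9 - 3 = 6)
L(f) = 2*f (L(f) = (2 + 0)*f = 2*f)
(13 + 5*J(3, -5))*L(0) = (13 + 5*6)*(2*0) = (13 + 30)*0 = 43*0 = 0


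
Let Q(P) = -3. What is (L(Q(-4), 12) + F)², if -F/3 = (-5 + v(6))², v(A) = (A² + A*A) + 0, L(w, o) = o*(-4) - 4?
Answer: 182763361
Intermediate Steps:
L(w, o) = -4 - 4*o (L(w, o) = -4*o - 4 = -4 - 4*o)
v(A) = 2*A² (v(A) = (A² + A²) + 0 = 2*A² + 0 = 2*A²)
F = -13467 (F = -3*(-5 + 2*6²)² = -3*(-5 + 2*36)² = -3*(-5 + 72)² = -3*67² = -3*4489 = -13467)
(L(Q(-4), 12) + F)² = ((-4 - 4*12) - 13467)² = ((-4 - 48) - 13467)² = (-52 - 13467)² = (-13519)² = 182763361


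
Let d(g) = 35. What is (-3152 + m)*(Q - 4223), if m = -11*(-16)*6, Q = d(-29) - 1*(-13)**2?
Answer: 9132272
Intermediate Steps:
Q = -134 (Q = 35 - 1*(-13)**2 = 35 - 1*169 = 35 - 169 = -134)
m = 1056 (m = 176*6 = 1056)
(-3152 + m)*(Q - 4223) = (-3152 + 1056)*(-134 - 4223) = -2096*(-4357) = 9132272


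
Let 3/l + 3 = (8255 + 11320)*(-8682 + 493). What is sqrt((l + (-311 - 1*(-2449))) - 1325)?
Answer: sqrt(47371513018167338)/7633318 ≈ 28.513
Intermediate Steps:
l = -1/53433226 (l = 3/(-3 + (8255 + 11320)*(-8682 + 493)) = 3/(-3 + 19575*(-8189)) = 3/(-3 - 160299675) = 3/(-160299678) = 3*(-1/160299678) = -1/53433226 ≈ -1.8715e-8)
sqrt((l + (-311 - 1*(-2449))) - 1325) = sqrt((-1/53433226 + (-311 - 1*(-2449))) - 1325) = sqrt((-1/53433226 + (-311 + 2449)) - 1325) = sqrt((-1/53433226 + 2138) - 1325) = sqrt(114240237187/53433226 - 1325) = sqrt(43441212737/53433226) = sqrt(47371513018167338)/7633318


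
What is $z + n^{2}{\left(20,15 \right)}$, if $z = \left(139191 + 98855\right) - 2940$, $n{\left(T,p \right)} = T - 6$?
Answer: $235302$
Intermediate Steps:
$n{\left(T,p \right)} = -6 + T$ ($n{\left(T,p \right)} = T - 6 = -6 + T$)
$z = 235106$ ($z = 238046 - 2940 = 235106$)
$z + n^{2}{\left(20,15 \right)} = 235106 + \left(-6 + 20\right)^{2} = 235106 + 14^{2} = 235106 + 196 = 235302$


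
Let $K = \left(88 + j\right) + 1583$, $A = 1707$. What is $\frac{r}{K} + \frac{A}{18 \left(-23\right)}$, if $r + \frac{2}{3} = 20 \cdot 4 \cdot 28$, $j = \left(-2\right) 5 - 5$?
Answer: $- \frac{6883}{2484} \approx -2.7709$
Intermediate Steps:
$j = -15$ ($j = -10 - 5 = -15$)
$K = 1656$ ($K = \left(88 - 15\right) + 1583 = 73 + 1583 = 1656$)
$r = \frac{6718}{3}$ ($r = - \frac{2}{3} + 20 \cdot 4 \cdot 28 = - \frac{2}{3} + 20 \cdot 112 = - \frac{2}{3} + 2240 = \frac{6718}{3} \approx 2239.3$)
$\frac{r}{K} + \frac{A}{18 \left(-23\right)} = \frac{6718}{3 \cdot 1656} + \frac{1707}{18 \left(-23\right)} = \frac{6718}{3} \cdot \frac{1}{1656} + \frac{1707}{-414} = \frac{3359}{2484} + 1707 \left(- \frac{1}{414}\right) = \frac{3359}{2484} - \frac{569}{138} = - \frac{6883}{2484}$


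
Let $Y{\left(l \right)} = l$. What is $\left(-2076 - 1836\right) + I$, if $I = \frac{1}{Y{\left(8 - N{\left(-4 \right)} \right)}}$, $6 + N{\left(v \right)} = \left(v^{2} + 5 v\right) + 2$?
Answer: $- \frac{62591}{16} \approx -3911.9$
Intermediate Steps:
$N{\left(v \right)} = -4 + v^{2} + 5 v$ ($N{\left(v \right)} = -6 + \left(\left(v^{2} + 5 v\right) + 2\right) = -6 + \left(2 + v^{2} + 5 v\right) = -4 + v^{2} + 5 v$)
$I = \frac{1}{16}$ ($I = \frac{1}{8 - \left(-4 + \left(-4\right)^{2} + 5 \left(-4\right)\right)} = \frac{1}{8 - \left(-4 + 16 - 20\right)} = \frac{1}{8 - -8} = \frac{1}{8 + 8} = \frac{1}{16} \approx 0.0625$)
$\left(-2076 - 1836\right) + I = \left(-2076 - 1836\right) + \frac{1}{16} = -3912 + \frac{1}{16} = - \frac{62591}{16}$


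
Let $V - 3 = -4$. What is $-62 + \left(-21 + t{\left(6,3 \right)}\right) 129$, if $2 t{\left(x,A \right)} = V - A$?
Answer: $-3029$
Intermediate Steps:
$V = -1$ ($V = 3 - 4 = -1$)
$t{\left(x,A \right)} = - \frac{1}{2} - \frac{A}{2}$ ($t{\left(x,A \right)} = \frac{-1 - A}{2} = - \frac{1}{2} - \frac{A}{2}$)
$-62 + \left(-21 + t{\left(6,3 \right)}\right) 129 = -62 + \left(-21 - 2\right) 129 = -62 - 2967 = -3029$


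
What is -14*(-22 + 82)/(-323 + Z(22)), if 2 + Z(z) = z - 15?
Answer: 140/53 ≈ 2.6415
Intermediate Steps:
Z(z) = -17 + z (Z(z) = -2 + (z - 15) = -2 + (-15 + z) = -17 + z)
-14*(-22 + 82)/(-323 + Z(22)) = -14*(-22 + 82)/(-323 + (-17 + 22)) = -840/(-323 + 5) = -840/(-318) = -840*(-1)/318 = -14*(-10/53) = 140/53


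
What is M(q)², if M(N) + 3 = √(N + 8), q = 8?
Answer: 1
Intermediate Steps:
M(N) = -3 + √(8 + N) (M(N) = -3 + √(N + 8) = -3 + √(8 + N))
M(q)² = (-3 + √(8 + 8))² = (-3 + √16)² = (-3 + 4)² = 1² = 1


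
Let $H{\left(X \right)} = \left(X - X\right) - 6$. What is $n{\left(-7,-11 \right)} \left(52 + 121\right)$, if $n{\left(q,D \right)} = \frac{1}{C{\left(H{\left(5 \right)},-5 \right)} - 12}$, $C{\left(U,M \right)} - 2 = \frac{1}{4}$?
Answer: $- \frac{692}{39} \approx -17.744$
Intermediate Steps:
$H{\left(X \right)} = -6$ ($H{\left(X \right)} = 0 - 6 = -6$)
$C{\left(U,M \right)} = \frac{9}{4}$ ($C{\left(U,M \right)} = 2 + \frac{1}{4} = \frac{9}{4}$)
$n{\left(q,D \right)} = - \frac{4}{39}$ ($n{\left(q,D \right)} = \frac{1}{\frac{9}{4} - 12} = \frac{1}{- \frac{39}{4}} = - \frac{4}{39}$)
$n{\left(-7,-11 \right)} \left(52 + 121\right) = - \frac{4 \left(52 + 121\right)}{39} = \left(- \frac{4}{39}\right) 173 = - \frac{692}{39}$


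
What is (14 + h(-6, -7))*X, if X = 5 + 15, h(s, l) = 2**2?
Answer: 360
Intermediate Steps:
h(s, l) = 4
X = 20
(14 + h(-6, -7))*X = (14 + 4)*20 = 18*20 = 360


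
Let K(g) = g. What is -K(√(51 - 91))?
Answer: -2*I*√10 ≈ -6.3246*I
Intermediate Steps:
-K(√(51 - 91)) = -√(51 - 91) = -√(-40) = -2*I*√10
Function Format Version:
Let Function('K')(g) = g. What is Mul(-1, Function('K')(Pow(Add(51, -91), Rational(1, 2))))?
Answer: Mul(-2, I, Pow(10, Rational(1, 2))) ≈ Mul(-6.3246, I)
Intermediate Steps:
Mul(-1, Function('K')(Pow(Add(51, -91), Rational(1, 2)))) = Mul(-1, Pow(Add(51, -91), Rational(1, 2))) = Mul(-1, Pow(-40, Rational(1, 2))) = Mul(-1, Mul(2, I, Pow(10, Rational(1, 2)))) = Mul(-2, I, Pow(10, Rational(1, 2)))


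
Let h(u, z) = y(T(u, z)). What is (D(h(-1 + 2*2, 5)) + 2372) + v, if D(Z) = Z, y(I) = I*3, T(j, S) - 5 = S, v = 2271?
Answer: 4673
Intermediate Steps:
T(j, S) = 5 + S
y(I) = 3*I
h(u, z) = 15 + 3*z (h(u, z) = 3*(5 + z) = 15 + 3*z)
(D(h(-1 + 2*2, 5)) + 2372) + v = ((15 + 3*5) + 2372) + 2271 = ((15 + 15) + 2372) + 2271 = (30 + 2372) + 2271 = 2402 + 2271 = 4673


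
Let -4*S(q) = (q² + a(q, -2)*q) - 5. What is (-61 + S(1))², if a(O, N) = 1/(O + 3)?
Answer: 923521/256 ≈ 3607.5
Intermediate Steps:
a(O, N) = 1/(3 + O)
S(q) = 5/4 - q²/4 - q/(4*(3 + q)) (S(q) = -((q² + q/(3 + q)) - 5)/4 = -(-5 + q² + q/(3 + q))/4 = 5/4 - q²/4 - q/(4*(3 + q)))
(-61 + S(1))² = (-61 + (-1*1 + (3 + 1)*(5 - 1*1²))/(4*(3 + 1)))² = (-61 + (¼)*(-1 + 4*(5 - 1*1))/4)² = (-61 + (¼)*(¼)*(-1 + 4*(5 - 1)))² = (-61 + (¼)*(¼)*(-1 + 4*4))² = (-61 + (¼)*(¼)*(-1 + 16))² = (-61 + (¼)*(¼)*15)² = (-61 + 15/16)² = (-961/16)² = 923521/256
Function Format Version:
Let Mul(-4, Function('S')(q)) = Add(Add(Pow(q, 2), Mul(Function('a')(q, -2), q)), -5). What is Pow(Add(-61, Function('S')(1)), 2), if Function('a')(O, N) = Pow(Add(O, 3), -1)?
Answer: Rational(923521, 256) ≈ 3607.5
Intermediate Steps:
Function('a')(O, N) = Pow(Add(3, O), -1)
Function('S')(q) = Add(Rational(5, 4), Mul(Rational(-1, 4), Pow(q, 2)), Mul(Rational(-1, 4), q, Pow(Add(3, q), -1))) (Function('S')(q) = Mul(Rational(-1, 4), Add(Add(Pow(q, 2), Mul(Pow(Add(3, q), -1), q)), -5)) = Mul(Rational(-1, 4), Add(Add(Pow(q, 2), Mul(q, Pow(Add(3, q), -1))), -5)) = Mul(Rational(-1, 4), Add(-5, Pow(q, 2), Mul(q, Pow(Add(3, q), -1)))) = Add(Rational(5, 4), Mul(Rational(-1, 4), Pow(q, 2)), Mul(Rational(-1, 4), q, Pow(Add(3, q), -1))))
Pow(Add(-61, Function('S')(1)), 2) = Pow(Add(-61, Mul(Rational(1, 4), Pow(Add(3, 1), -1), Add(Mul(-1, 1), Mul(Add(3, 1), Add(5, Mul(-1, Pow(1, 2))))))), 2) = Pow(Add(-61, Mul(Rational(1, 4), Pow(4, -1), Add(-1, Mul(4, Add(5, Mul(-1, 1)))))), 2) = Pow(Add(-61, Mul(Rational(1, 4), Rational(1, 4), Add(-1, Mul(4, Add(5, -1))))), 2) = Pow(Add(-61, Mul(Rational(1, 4), Rational(1, 4), Add(-1, Mul(4, 4)))), 2) = Pow(Add(-61, Mul(Rational(1, 4), Rational(1, 4), Add(-1, 16))), 2) = Pow(Add(-61, Mul(Rational(1, 4), Rational(1, 4), 15)), 2) = Pow(Add(-61, Rational(15, 16)), 2) = Pow(Rational(-961, 16), 2) = Rational(923521, 256)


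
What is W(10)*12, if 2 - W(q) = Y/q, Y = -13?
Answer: 198/5 ≈ 39.600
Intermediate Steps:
W(q) = 2 + 13/q (W(q) = 2 - (-13)/q = 2 + 13/q)
W(10)*12 = (2 + 13/10)*12 = (33/10)*12 = 198/5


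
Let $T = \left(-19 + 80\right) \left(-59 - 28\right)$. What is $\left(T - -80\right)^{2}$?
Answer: $27321529$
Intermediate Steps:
$T = -5307$ ($T = 61 \left(-87\right) = -5307$)
$\left(T - -80\right)^{2} = \left(-5307 - -80\right)^{2} = \left(-5307 + 80\right)^{2} = \left(-5227\right)^{2} = 27321529$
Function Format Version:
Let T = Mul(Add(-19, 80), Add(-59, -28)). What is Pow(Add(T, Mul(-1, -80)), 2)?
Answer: 27321529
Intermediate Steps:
T = -5307 (T = Mul(61, -87) = -5307)
Pow(Add(T, Mul(-1, -80)), 2) = Pow(Add(-5307, Mul(-1, -80)), 2) = Pow(Add(-5307, 80), 2) = Pow(-5227, 2) = 27321529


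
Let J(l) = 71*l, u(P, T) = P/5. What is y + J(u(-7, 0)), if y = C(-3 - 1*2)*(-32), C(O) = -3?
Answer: -17/5 ≈ -3.4000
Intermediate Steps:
u(P, T) = P/5 (u(P, T) = P*(1/5) = P/5)
y = 96 (y = -3*(-32) = 96)
y + J(u(-7, 0)) = 96 + 71*((1/5)*(-7)) = 96 + 71*(-7/5) = 96 - 497/5 = -17/5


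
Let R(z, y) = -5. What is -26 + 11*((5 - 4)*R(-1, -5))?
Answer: -81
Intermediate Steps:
-26 + 11*((5 - 4)*R(-1, -5)) = -26 + 11*((5 - 4)*(-5)) = -26 + 11*(1*(-5)) = -26 + 11*(-5) = -26 - 55 = -81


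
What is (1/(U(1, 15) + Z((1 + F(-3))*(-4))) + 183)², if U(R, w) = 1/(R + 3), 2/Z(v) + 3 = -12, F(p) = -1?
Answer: 1798281/49 ≈ 36700.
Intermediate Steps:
Z(v) = -2/15 (Z(v) = 2/(-3 - 12) = 2/(-15) = 2*(-1/15) = -2/15)
U(R, w) = 1/(3 + R)
(1/(U(1, 15) + Z((1 + F(-3))*(-4))) + 183)² = (1/(1/(3 + 1) - 2/15) + 183)² = (1/(1/4 - 2/15) + 183)² = (1/(¼ - 2/15) + 183)² = (1/(7/60) + 183)² = (60/7 + 183)² = (1341/7)² = 1798281/49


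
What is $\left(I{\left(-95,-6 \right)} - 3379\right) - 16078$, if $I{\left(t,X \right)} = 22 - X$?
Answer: $-19429$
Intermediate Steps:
$\left(I{\left(-95,-6 \right)} - 3379\right) - 16078 = \left(\left(22 - -6\right) - 3379\right) - 16078 = \left(\left(22 + 6\right) - 3379\right) - 16078 = \left(28 - 3379\right) - 16078 = -3351 - 16078 = -19429$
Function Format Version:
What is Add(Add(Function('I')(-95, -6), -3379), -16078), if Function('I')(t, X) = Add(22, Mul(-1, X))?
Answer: -19429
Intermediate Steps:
Add(Add(Function('I')(-95, -6), -3379), -16078) = Add(Add(Add(22, Mul(-1, -6)), -3379), -16078) = Add(Add(Add(22, 6), -3379), -16078) = Add(Add(28, -3379), -16078) = Add(-3351, -16078) = -19429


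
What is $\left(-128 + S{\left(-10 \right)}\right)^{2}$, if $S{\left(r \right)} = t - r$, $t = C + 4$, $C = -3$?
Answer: $13689$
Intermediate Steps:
$t = 1$ ($t = -3 + 4 = 1$)
$S{\left(r \right)} = 1 - r$
$\left(-128 + S{\left(-10 \right)}\right)^{2} = \left(-128 + \left(1 - -10\right)\right)^{2} = \left(-128 + \left(1 + 10\right)\right)^{2} = \left(-128 + 11\right)^{2} = \left(-117\right)^{2} = 13689$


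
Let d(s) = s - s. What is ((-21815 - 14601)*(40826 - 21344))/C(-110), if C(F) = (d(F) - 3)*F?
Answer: -118242752/55 ≈ -2.1499e+6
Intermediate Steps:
d(s) = 0
C(F) = -3*F (C(F) = (0 - 3)*F = -3*F)
((-21815 - 14601)*(40826 - 21344))/C(-110) = ((-21815 - 14601)*(40826 - 21344))/((-3*(-110))) = -36416*19482/330 = -709456512*1/330 = -118242752/55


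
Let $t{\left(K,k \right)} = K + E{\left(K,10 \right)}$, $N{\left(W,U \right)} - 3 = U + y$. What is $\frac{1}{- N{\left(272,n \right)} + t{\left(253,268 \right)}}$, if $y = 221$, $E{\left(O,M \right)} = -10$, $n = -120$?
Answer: $\frac{1}{139} \approx 0.0071942$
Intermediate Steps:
$N{\left(W,U \right)} = 224 + U$ ($N{\left(W,U \right)} = 3 + \left(U + 221\right) = 3 + \left(221 + U\right) = 224 + U$)
$t{\left(K,k \right)} = -10 + K$ ($t{\left(K,k \right)} = K - 10 = -10 + K$)
$\frac{1}{- N{\left(272,n \right)} + t{\left(253,268 \right)}} = \frac{1}{- (224 - 120) + \left(-10 + 253\right)} = \frac{1}{\left(-1\right) 104 + 243} = \frac{1}{-104 + 243} = \frac{1}{139}$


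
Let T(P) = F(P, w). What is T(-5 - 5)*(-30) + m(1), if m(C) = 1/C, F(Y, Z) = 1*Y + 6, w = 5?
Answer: 121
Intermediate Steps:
F(Y, Z) = 6 + Y (F(Y, Z) = Y + 6 = 6 + Y)
T(P) = 6 + P
T(-5 - 5)*(-30) + m(1) = (6 + (-5 - 5))*(-30) + 1/1 = (6 - 10)*(-30) + 1 = -4*(-30) + 1 = 120 + 1 = 121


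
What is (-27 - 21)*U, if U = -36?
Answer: 1728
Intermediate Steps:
(-27 - 21)*U = (-27 - 21)*(-36) = -48*(-36) = 1728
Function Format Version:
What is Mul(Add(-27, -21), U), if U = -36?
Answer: 1728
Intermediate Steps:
Mul(Add(-27, -21), U) = Mul(Add(-27, -21), -36) = Mul(-48, -36) = 1728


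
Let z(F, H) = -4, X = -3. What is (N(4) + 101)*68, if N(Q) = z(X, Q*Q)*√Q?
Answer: 6324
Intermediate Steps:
N(Q) = -4*√Q
(N(4) + 101)*68 = (-4*√4 + 101)*68 = (-4*2 + 101)*68 = (-8 + 101)*68 = 93*68 = 6324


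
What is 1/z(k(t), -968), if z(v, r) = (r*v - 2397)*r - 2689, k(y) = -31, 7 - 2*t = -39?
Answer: -1/26730137 ≈ -3.7411e-8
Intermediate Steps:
t = 23 (t = 7/2 - ½*(-39) = 7/2 + 39/2 = 23)
z(v, r) = -2689 + r*(-2397 + r*v) (z(v, r) = (-2397 + r*v)*r - 2689 = r*(-2397 + r*v) - 2689 = -2689 + r*(-2397 + r*v))
1/z(k(t), -968) = 1/(-2689 - 2397*(-968) - 31*(-968)²) = 1/(-2689 + 2320296 - 31*937024) = 1/(-2689 + 2320296 - 29047744) = 1/(-26730137) = -1/26730137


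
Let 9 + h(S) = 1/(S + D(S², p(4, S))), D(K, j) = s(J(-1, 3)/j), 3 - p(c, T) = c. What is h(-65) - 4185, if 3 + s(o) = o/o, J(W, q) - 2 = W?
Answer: -280999/67 ≈ -4194.0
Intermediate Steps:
J(W, q) = 2 + W
p(c, T) = 3 - c
s(o) = -2 (s(o) = -3 + o/o = -3 + 1 = -2)
D(K, j) = -2
h(S) = -9 + 1/(-2 + S) (h(S) = -9 + 1/(S - 2) = -9 + 1/(-2 + S))
h(-65) - 4185 = (19 - 9*(-65))/(-2 - 65) - 4185 = (19 + 585)/(-67) - 4185 = -1/67*604 - 4185 = -604/67 - 4185 = -280999/67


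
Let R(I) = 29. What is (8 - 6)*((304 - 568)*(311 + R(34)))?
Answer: -179520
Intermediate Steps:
(8 - 6)*((304 - 568)*(311 + R(34))) = (8 - 6)*((304 - 568)*(311 + 29)) = 2*(-264*340) = 2*(-89760) = -179520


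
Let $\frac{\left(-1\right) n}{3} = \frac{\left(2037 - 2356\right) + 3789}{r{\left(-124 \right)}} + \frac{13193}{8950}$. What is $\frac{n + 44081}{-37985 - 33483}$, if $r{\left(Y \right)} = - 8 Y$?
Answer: $- \frac{97809079633}{158630372800} \approx -0.61658$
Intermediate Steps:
$n = - \frac{33107967}{2219600}$ ($n = - 3 \left(\frac{\left(2037 - 2356\right) + 3789}{\left(-8\right) \left(-124\right)} + \frac{13193}{8950}\right) = - 3 \left(\frac{-319 + 3789}{992} + 13193 \cdot \frac{1}{8950}\right) = - 3 \left(3470 \cdot \frac{1}{992} + \frac{13193}{8950}\right) = - 3 \left(\frac{1735}{496} + \frac{13193}{8950}\right) = \left(-3\right) \frac{11035989}{2219600} = - \frac{33107967}{2219600} \approx -14.916$)
$\frac{n + 44081}{-37985 - 33483} = \frac{- \frac{33107967}{2219600} + 44081}{-37985 - 33483} = \frac{97809079633}{2219600 \left(-71468\right)} = \frac{97809079633}{2219600} \left(- \frac{1}{71468}\right) = - \frac{97809079633}{158630372800}$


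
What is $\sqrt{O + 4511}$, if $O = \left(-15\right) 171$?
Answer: $\sqrt{1946} \approx 44.113$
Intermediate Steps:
$O = -2565$
$\sqrt{O + 4511} = \sqrt{-2565 + 4511} = \sqrt{1946}$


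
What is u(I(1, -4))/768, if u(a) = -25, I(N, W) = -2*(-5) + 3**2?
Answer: -25/768 ≈ -0.032552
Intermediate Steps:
I(N, W) = 19 (I(N, W) = 10 + 9 = 19)
u(I(1, -4))/768 = -25/768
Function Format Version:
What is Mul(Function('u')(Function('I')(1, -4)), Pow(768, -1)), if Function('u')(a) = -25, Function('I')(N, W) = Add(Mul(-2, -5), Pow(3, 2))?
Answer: Rational(-25, 768) ≈ -0.032552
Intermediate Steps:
Function('I')(N, W) = 19 (Function('I')(N, W) = Add(10, 9) = 19)
Mul(Function('u')(Function('I')(1, -4)), Pow(768, -1)) = Mul(-25, Pow(768, -1)) = Mul(-25, Rational(1, 768)) = Rational(-25, 768)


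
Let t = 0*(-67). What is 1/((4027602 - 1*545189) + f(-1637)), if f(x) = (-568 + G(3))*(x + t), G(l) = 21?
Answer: 1/4377852 ≈ 2.2842e-7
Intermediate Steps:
t = 0
f(x) = -547*x (f(x) = (-568 + 21)*(x + 0) = -547*x)
1/((4027602 - 1*545189) + f(-1637)) = 1/((4027602 - 1*545189) - 547*(-1637)) = 1/((4027602 - 545189) + 895439) = 1/(3482413 + 895439) = 1/4377852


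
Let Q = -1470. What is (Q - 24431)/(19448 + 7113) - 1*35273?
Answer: -936912054/26561 ≈ -35274.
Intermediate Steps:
(Q - 24431)/(19448 + 7113) - 1*35273 = (-1470 - 24431)/(19448 + 7113) - 1*35273 = -25901/26561 - 35273 = -936912054/26561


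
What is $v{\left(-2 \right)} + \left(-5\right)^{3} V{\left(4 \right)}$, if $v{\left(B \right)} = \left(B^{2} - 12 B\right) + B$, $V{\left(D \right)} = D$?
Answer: $-474$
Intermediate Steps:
$v{\left(B \right)} = B^{2} - 11 B$
$v{\left(-2 \right)} + \left(-5\right)^{3} V{\left(4 \right)} = - 2 \left(-11 - 2\right) + \left(-5\right)^{3} \cdot 4 = \left(-2\right) \left(-13\right) - 500 = 26 - 500 = -474$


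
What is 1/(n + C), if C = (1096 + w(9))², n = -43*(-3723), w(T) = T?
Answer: 1/1381114 ≈ 7.2405e-7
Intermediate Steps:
n = 160089
C = 1221025 (C = (1096 + 9)² = 1105² = 1221025)
1/(n + C) = 1/(160089 + 1221025) = 1/1381114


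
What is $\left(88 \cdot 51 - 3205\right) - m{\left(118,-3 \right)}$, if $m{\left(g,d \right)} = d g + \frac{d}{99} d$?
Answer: $\frac{18006}{11} \approx 1636.9$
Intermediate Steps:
$m{\left(g,d \right)} = \frac{d^{2}}{99} + d g$ ($m{\left(g,d \right)} = d g + d \frac{1}{99} d = d g + \frac{d}{99} d = d g + \frac{d^{2}}{99} = \frac{d^{2}}{99} + d g$)
$\left(88 \cdot 51 - 3205\right) - m{\left(118,-3 \right)} = \left(88 \cdot 51 - 3205\right) - \frac{1}{99} \left(-3\right) \left(-3 + 99 \cdot 118\right) = \left(4488 - 3205\right) - \frac{1}{99} \left(-3\right) \left(-3 + 11682\right) = 1283 - \frac{1}{99} \left(-3\right) 11679 = 1283 - - \frac{3893}{11} = 1283 + \frac{3893}{11} = \frac{18006}{11}$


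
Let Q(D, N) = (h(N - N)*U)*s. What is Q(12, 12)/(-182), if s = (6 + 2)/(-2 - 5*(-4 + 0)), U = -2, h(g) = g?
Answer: 0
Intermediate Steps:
s = 4/9 (s = 8/(-2 - 5*(-4)) = 8/(-2 + 20) = 8/18 = 8*(1/18) = 4/9 ≈ 0.44444)
Q(D, N) = 0 (Q(D, N) = ((N - N)*(-2))*(4/9) = (0*(-2))*(4/9) = 0*(4/9) = 0)
Q(12, 12)/(-182) = 0/(-182) = 0*(-1/182) = 0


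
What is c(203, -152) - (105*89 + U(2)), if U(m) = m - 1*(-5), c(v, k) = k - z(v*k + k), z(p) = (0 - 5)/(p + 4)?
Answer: -294662021/31004 ≈ -9504.0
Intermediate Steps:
z(p) = -5/(4 + p)
c(v, k) = k + 5/(4 + k + k*v) (c(v, k) = k - (-5)/(4 + (v*k + k)) = k - (-5)/(4 + (k*v + k)) = k - (-5)/(4 + (k + k*v)) = k - (-5)/(4 + k + k*v) = k + 5/(4 + k + k*v))
U(m) = 5 + m (U(m) = m + 5 = 5 + m)
c(203, -152) - (105*89 + U(2)) = (-152 + 5/(4 - 152*(1 + 203))) - (105*89 + (5 + 2)) = (-152 + 5/(4 - 152*204)) - (9345 + 7) = (-152 + 5/(4 - 31008)) - 1*9352 = (-152 + 5/(-31004)) - 9352 = (-152 + 5*(-1/31004)) - 9352 = (-152 - 5/31004) - 9352 = -4712613/31004 - 9352 = -294662021/31004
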